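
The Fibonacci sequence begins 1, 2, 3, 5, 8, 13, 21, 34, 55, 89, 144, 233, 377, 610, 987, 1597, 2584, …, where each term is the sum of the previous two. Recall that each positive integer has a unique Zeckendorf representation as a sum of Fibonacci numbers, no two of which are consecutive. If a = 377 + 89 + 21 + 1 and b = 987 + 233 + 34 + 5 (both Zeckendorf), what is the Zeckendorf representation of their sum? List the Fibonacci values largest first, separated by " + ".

1597 + 144 + 5 + 1

The two numbers are 488 and 1259, so their sum is 1747.
Greedy algorithm:
1597 ≤ 1747 < 2584, so take 1597; remainder 150
144 ≤ 150 < 233, so take 144; remainder 6
5 ≤ 6 < 8, so take 5; remainder 1
1 ≤ 1 < 2, so take 1; remainder 0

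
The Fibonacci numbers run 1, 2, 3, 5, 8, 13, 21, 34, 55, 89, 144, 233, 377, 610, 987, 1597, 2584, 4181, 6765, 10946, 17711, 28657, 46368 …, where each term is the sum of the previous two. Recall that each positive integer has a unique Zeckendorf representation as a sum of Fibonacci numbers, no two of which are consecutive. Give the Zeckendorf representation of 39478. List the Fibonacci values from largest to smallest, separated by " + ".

39478: greatest Fibonacci not exceeding it is 28657, leaving 10821
10821: greatest Fibonacci not exceeding it is 6765, leaving 4056
4056: greatest Fibonacci not exceeding it is 2584, leaving 1472
1472: greatest Fibonacci not exceeding it is 987, leaving 485
485: greatest Fibonacci not exceeding it is 377, leaving 108
108: greatest Fibonacci not exceeding it is 89, leaving 19
19: greatest Fibonacci not exceeding it is 13, leaving 6
6: greatest Fibonacci not exceeding it is 5, leaving 1
1: greatest Fibonacci not exceeding it is 1, leaving 0
So 39478 = 28657 + 6765 + 2584 + 987 + 377 + 89 + 13 + 5 + 1, with no two terms consecutive in the sequence.

28657 + 6765 + 2584 + 987 + 377 + 89 + 13 + 5 + 1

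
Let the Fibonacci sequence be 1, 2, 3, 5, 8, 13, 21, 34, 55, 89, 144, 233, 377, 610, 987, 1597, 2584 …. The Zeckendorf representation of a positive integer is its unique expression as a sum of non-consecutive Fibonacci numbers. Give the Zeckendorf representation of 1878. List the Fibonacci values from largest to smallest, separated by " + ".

take 1597 (≤ 1878); 1878 − 1597 = 281
take 233 (≤ 281); 281 − 233 = 48
take 34 (≤ 48); 48 − 34 = 14
take 13 (≤ 14); 14 − 13 = 1
take 1 (≤ 1); 1 − 1 = 0
So 1878 = 1597 + 233 + 34 + 13 + 1, with no two terms consecutive in the sequence.

1597 + 233 + 34 + 13 + 1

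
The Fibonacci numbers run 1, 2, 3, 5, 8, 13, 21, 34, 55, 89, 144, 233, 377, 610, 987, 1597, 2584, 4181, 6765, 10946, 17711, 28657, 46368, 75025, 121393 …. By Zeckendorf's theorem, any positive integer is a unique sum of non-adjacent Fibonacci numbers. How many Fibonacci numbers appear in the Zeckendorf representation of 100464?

75025 ≤ 100464 < 121393, so take 75025; remainder 25439
17711 ≤ 25439 < 28657, so take 17711; remainder 7728
6765 ≤ 7728 < 10946, so take 6765; remainder 963
610 ≤ 963 < 987, so take 610; remainder 353
233 ≤ 353 < 377, so take 233; remainder 120
89 ≤ 120 < 144, so take 89; remainder 31
21 ≤ 31 < 34, so take 21; remainder 10
8 ≤ 10 < 13, so take 8; remainder 2
2 ≤ 2 < 3, so take 2; remainder 0
100464 = 75025 + 17711 + 6765 + 610 + 233 + 89 + 21 + 8 + 2, which has 9 terms.

9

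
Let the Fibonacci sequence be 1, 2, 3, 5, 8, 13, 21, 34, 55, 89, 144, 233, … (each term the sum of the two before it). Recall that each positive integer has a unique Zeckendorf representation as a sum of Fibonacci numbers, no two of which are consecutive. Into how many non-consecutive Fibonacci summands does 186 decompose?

largest Fibonacci ≤ 186 is 144; 186 − 144 = 42
largest Fibonacci ≤ 42 is 34; 42 − 34 = 8
largest Fibonacci ≤ 8 is 8; 8 − 8 = 0
186 = 144 + 34 + 8, which has 3 terms.

3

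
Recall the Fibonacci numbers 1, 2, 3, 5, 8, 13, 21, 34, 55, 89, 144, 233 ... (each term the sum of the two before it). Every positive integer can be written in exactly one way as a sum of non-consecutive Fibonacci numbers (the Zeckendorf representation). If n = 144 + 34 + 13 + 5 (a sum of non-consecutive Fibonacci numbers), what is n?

196

144 + 34 + 13 + 5 = 196.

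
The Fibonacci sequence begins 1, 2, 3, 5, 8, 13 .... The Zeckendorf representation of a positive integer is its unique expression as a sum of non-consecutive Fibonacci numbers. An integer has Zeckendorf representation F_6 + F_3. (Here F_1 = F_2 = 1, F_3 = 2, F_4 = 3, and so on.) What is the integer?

F_6 + F_3 = 8 + 2 = 10.

10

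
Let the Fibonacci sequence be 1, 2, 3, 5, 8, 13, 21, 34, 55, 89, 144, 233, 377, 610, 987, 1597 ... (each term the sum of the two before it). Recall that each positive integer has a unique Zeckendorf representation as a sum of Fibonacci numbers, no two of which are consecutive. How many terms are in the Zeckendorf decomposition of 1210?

Repeatedly subtract the largest Fibonacci number that fits:
take 987 (≤ 1210); 1210 − 987 = 223
take 144 (≤ 223); 223 − 144 = 79
take 55 (≤ 79); 79 − 55 = 24
take 21 (≤ 24); 24 − 21 = 3
take 3 (≤ 3); 3 − 3 = 0
1210 = 987 + 144 + 55 + 21 + 3, which has 5 terms.

5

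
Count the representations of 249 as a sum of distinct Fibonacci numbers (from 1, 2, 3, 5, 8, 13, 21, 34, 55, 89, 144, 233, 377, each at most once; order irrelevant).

Starting from the Zeckendorf form and repeatedly splitting a term F_k into F_{k−1} + F_{k−2} (when neither is already used) reaches every representation.
249 = 233+13+3 = 233+13+2+1 = 233+8+5+3 = 144+89+13+3 = 233+8+5+2+1 = … (9 more), for 14 in all.

14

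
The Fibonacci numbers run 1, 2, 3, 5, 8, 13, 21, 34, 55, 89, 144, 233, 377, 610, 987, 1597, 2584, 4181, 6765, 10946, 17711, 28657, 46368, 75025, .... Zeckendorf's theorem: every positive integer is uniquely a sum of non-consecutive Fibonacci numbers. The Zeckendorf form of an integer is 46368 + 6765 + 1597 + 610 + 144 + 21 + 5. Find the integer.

55510

46368 + 6765 + 1597 + 610 + 144 + 21 + 5 = 55510.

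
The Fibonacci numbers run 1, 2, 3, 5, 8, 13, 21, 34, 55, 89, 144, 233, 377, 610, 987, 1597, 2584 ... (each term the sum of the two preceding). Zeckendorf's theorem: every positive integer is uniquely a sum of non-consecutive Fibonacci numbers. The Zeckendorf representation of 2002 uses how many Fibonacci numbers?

5

2002 − 1597 = 405
405 − 377 = 28
28 − 21 = 7
7 − 5 = 2
2 − 2 = 0
2002 = 1597 + 377 + 21 + 5 + 2, which has 5 terms.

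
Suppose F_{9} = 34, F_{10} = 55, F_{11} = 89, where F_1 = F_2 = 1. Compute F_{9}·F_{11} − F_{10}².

1

34·89 − 55² = 3026 − 3025 = 1. (Cassini's identity: F_{k−1}F_{k+1} − F_k² = (−1)^k.)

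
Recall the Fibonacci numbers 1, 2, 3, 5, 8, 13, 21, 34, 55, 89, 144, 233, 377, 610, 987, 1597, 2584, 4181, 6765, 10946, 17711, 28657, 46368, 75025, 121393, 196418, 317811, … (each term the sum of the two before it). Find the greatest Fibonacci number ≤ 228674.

196418

196418 ≤ 228674 < 317811, so the largest Fibonacci number not exceeding 228674 is 196418.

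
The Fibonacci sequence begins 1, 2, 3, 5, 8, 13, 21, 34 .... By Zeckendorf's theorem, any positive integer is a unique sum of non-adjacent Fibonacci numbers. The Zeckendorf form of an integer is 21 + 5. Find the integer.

26

21 + 5 = 26.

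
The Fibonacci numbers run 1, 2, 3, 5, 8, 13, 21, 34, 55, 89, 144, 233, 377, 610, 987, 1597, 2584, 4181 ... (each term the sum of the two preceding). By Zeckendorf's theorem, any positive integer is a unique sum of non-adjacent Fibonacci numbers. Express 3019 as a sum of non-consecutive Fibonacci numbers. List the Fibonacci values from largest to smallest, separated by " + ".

Greedily peel off the largest Fibonacci term at each step:
subtract 2584 from 3019: 435 remains
subtract 377 from 435: 58 remains
subtract 55 from 58: 3 remains
subtract 3 from 3: 0 remains
So 3019 = 2584 + 377 + 55 + 3, with no two terms consecutive in the sequence.

2584 + 377 + 55 + 3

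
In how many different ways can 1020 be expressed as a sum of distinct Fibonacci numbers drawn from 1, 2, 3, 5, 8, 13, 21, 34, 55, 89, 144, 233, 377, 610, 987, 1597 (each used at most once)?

4

Each representation comes from the Zeckendorf form by replacing some F_k with F_{k−1} + F_{k−2} where possible.
1020 = 987+21+8+3+1 = 610+377+21+8+3+1 = 610+233+144+21+8+3+1 = 610+233+89+55+21+8+3+1 — 4 representations.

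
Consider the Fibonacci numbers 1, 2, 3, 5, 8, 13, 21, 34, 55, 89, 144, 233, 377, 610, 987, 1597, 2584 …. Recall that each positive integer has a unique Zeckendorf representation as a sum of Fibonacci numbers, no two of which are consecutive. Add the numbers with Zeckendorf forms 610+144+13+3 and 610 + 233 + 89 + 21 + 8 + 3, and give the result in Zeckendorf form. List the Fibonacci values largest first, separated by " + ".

The two numbers are 770 and 964, so their sum is 1734.
subtract 1597 from 1734: 137 remains
subtract 89 from 137: 48 remains
subtract 34 from 48: 14 remains
subtract 13 from 14: 1 remains
subtract 1 from 1: 0 remains

1597 + 89 + 34 + 13 + 1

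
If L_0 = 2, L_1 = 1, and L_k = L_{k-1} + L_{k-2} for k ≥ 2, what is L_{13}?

Iterating the recurrence up to L_{6} = 18 and L_{5} = 11:
L_{7} = L_{6} + L_{5} = 18 + 11 = 29
L_{8} = L_{7} + L_{6} = 29 + 18 = 47
L_{9} = L_{8} + L_{7} = 47 + 29 = 76
L_{10} = L_{9} + L_{8} = 76 + 47 = 123
L_{11} = L_{10} + L_{9} = 123 + 76 = 199
L_{12} = L_{11} + L_{10} = 199 + 123 = 322
L_{13} = L_{12} + L_{11} = 322 + 199 = 521

521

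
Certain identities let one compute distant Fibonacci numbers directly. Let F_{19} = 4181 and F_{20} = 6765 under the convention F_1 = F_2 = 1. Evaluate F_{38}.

By the doubling identity F_{2k} = F_k(2F_{k+1} − F_k): F_{38} = 4181·(2·6765 − 4181) = 4181·9349 = 39088169.

39088169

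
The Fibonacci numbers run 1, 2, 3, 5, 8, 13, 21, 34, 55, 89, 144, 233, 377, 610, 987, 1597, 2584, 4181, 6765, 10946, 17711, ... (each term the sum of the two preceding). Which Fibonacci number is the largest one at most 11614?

10946

10946 ≤ 11614 < 17711, so the largest Fibonacci number not exceeding 11614 is 10946.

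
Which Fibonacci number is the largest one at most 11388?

10946

10946 ≤ 11388 < 17711, so the largest Fibonacci number not exceeding 11388 is 10946.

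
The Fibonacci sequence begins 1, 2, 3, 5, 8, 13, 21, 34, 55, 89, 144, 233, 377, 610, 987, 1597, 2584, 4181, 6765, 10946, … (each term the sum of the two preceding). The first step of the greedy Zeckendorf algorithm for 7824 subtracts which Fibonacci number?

6765

6765 ≤ 7824 < 10946, so the largest Fibonacci number not exceeding 7824 is 6765.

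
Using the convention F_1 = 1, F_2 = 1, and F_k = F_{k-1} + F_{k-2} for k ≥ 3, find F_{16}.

Iterating the recurrence up to F_{8} = 21 and F_{7} = 13:
F_{9} = F_{8} + F_{7} = 21 + 13 = 34
F_{10} = F_{9} + F_{8} = 34 + 21 = 55
F_{11} = F_{10} + F_{9} = 55 + 34 = 89
F_{12} = F_{11} + F_{10} = 89 + 55 = 144
F_{13} = F_{12} + F_{11} = 144 + 89 = 233
F_{14} = F_{13} + F_{12} = 233 + 144 = 377
F_{15} = F_{14} + F_{13} = 377 + 233 = 610
F_{16} = F_{15} + F_{14} = 610 + 377 = 987

987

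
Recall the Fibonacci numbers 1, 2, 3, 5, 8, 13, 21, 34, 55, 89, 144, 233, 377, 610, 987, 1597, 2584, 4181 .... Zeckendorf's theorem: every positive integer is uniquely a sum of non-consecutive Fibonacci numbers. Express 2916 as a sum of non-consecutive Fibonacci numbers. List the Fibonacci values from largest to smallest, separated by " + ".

2584 + 233 + 89 + 8 + 2

Greedily peel off the largest Fibonacci term at each step:
largest Fibonacci ≤ 2916 is 2584; 2916 − 2584 = 332
largest Fibonacci ≤ 332 is 233; 332 − 233 = 99
largest Fibonacci ≤ 99 is 89; 99 − 89 = 10
largest Fibonacci ≤ 10 is 8; 10 − 8 = 2
largest Fibonacci ≤ 2 is 2; 2 − 2 = 0
So 2916 = 2584 + 233 + 89 + 8 + 2, with no two terms consecutive in the sequence.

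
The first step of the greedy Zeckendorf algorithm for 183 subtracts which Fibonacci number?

144

144 ≤ 183 < 233, so the largest Fibonacci number not exceeding 183 is 144.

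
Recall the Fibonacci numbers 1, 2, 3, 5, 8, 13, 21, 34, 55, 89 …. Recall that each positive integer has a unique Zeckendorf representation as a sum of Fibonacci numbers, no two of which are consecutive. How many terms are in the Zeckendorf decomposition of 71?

largest Fibonacci ≤ 71 is 55; 71 − 55 = 16
largest Fibonacci ≤ 16 is 13; 16 − 13 = 3
largest Fibonacci ≤ 3 is 3; 3 − 3 = 0
71 = 55 + 13 + 3, which has 3 terms.

3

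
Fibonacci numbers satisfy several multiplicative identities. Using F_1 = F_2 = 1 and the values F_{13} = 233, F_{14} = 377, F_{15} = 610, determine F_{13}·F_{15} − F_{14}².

233·610 − 377² = 142130 − 142129 = 1. (Cassini's identity: F_{k−1}F_{k+1} − F_k² = (−1)^k.)

1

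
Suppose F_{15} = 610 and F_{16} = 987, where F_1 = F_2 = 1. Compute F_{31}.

1346269

By F_{2k+1} = F_k² + F_{k+1}²: F_{31} = 610² + 987² = 372100 + 974169 = 1346269.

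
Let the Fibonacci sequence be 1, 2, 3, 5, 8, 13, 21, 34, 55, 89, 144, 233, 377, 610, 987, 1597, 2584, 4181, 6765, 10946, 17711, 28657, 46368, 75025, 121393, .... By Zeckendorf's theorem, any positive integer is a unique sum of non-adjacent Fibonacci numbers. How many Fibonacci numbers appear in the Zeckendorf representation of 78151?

5

largest Fibonacci ≤ 78151 is 75025; 78151 − 75025 = 3126
largest Fibonacci ≤ 3126 is 2584; 3126 − 2584 = 542
largest Fibonacci ≤ 542 is 377; 542 − 377 = 165
largest Fibonacci ≤ 165 is 144; 165 − 144 = 21
largest Fibonacci ≤ 21 is 21; 21 − 21 = 0
78151 = 75025 + 2584 + 377 + 144 + 21, which has 5 terms.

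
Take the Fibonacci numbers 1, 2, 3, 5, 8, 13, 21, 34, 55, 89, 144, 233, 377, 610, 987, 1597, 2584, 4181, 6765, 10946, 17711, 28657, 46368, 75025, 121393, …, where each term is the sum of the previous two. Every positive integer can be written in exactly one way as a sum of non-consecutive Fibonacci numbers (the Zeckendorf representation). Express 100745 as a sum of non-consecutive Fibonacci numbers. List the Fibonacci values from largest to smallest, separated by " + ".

100745 − 75025 = 25720
25720 − 17711 = 8009
8009 − 6765 = 1244
1244 − 987 = 257
257 − 233 = 24
24 − 21 = 3
3 − 3 = 0
So 100745 = 75025 + 17711 + 6765 + 987 + 233 + 21 + 3, with no two terms consecutive in the sequence.

75025 + 17711 + 6765 + 987 + 233 + 21 + 3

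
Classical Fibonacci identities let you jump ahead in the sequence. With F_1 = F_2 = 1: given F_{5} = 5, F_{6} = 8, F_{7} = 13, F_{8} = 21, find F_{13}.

By the addition formula F_{m+n} = F_m F_{n+1} + F_{m−1} F_n with m=6, n=7: F_{13} = 8·21 + 5·13 = 168 + 65 = 233.

233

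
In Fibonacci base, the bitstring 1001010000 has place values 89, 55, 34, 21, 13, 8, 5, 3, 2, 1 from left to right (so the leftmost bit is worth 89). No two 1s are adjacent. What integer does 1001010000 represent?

Summing the place values of the 1 bits: 89 + 21 + 8 = 118.

118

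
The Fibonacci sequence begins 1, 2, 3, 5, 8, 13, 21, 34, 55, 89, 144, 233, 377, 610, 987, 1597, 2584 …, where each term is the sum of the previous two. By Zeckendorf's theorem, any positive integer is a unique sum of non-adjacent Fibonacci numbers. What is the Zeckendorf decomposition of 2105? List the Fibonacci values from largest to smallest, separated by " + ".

1597 + 377 + 89 + 34 + 8

subtract 1597 from 2105: 508 remains
subtract 377 from 508: 131 remains
subtract 89 from 131: 42 remains
subtract 34 from 42: 8 remains
subtract 8 from 8: 0 remains
So 2105 = 1597 + 377 + 89 + 34 + 8, with no two terms consecutive in the sequence.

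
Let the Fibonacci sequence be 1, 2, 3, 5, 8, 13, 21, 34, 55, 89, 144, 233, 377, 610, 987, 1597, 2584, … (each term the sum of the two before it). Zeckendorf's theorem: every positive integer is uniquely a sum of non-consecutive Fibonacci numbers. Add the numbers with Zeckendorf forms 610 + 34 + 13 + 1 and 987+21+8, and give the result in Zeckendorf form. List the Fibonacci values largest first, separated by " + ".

The two numbers are 658 and 1016, so their sum is 1674.
subtract 1597 from 1674: 77 remains
subtract 55 from 77: 22 remains
subtract 21 from 22: 1 remains
subtract 1 from 1: 0 remains

1597 + 55 + 21 + 1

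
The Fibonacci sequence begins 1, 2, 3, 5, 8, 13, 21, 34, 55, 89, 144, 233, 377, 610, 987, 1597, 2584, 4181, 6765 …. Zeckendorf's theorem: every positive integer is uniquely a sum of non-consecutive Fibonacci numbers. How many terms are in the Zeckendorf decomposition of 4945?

5

4945 − 4181 = 764
764 − 610 = 154
154 − 144 = 10
10 − 8 = 2
2 − 2 = 0
4945 = 4181 + 610 + 144 + 8 + 2, which has 5 terms.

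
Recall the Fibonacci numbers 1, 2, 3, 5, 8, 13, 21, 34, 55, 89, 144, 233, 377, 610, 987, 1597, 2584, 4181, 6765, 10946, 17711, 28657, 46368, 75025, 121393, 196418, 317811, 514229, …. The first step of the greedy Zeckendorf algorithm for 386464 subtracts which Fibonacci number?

317811 ≤ 386464 < 514229, so the largest Fibonacci number not exceeding 386464 is 317811.

317811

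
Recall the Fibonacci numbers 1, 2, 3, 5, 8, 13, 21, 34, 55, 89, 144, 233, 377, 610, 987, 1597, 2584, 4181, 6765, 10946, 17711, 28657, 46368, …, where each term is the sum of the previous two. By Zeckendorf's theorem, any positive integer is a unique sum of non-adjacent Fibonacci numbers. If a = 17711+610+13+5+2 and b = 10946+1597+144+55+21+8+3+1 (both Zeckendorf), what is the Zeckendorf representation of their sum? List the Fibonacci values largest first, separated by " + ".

28657 + 1597 + 610 + 233 + 13 + 5 + 1

The two numbers are 18341 and 12775, so their sum is 31116.
Greedy algorithm:
28657 ≤ 31116 < 46368, so take 28657; remainder 2459
1597 ≤ 2459 < 2584, so take 1597; remainder 862
610 ≤ 862 < 987, so take 610; remainder 252
233 ≤ 252 < 377, so take 233; remainder 19
13 ≤ 19 < 21, so take 13; remainder 6
5 ≤ 6 < 8, so take 5; remainder 1
1 ≤ 1 < 2, so take 1; remainder 0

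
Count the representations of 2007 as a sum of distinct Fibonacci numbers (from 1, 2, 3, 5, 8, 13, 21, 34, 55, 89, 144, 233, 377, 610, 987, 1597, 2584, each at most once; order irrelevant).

6

2007 = 1597+377+21+8+3+1 = 1597+233+144+21+8+3+1 = 987+610+377+21+8+3+1 = 1597+233+89+55+21+8+3+1 = … (2 more), for 6 in all.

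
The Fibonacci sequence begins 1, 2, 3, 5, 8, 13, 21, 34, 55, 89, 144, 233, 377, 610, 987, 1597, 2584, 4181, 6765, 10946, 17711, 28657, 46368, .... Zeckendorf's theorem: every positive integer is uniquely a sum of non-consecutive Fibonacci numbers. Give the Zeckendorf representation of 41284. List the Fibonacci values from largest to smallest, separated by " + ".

28657 + 10946 + 1597 + 55 + 21 + 8

Repeatedly subtract the largest Fibonacci number that fits:
largest Fibonacci ≤ 41284 is 28657; 41284 − 28657 = 12627
largest Fibonacci ≤ 12627 is 10946; 12627 − 10946 = 1681
largest Fibonacci ≤ 1681 is 1597; 1681 − 1597 = 84
largest Fibonacci ≤ 84 is 55; 84 − 55 = 29
largest Fibonacci ≤ 29 is 21; 29 − 21 = 8
largest Fibonacci ≤ 8 is 8; 8 − 8 = 0
So 41284 = 28657 + 10946 + 1597 + 55 + 21 + 8, with no two terms consecutive in the sequence.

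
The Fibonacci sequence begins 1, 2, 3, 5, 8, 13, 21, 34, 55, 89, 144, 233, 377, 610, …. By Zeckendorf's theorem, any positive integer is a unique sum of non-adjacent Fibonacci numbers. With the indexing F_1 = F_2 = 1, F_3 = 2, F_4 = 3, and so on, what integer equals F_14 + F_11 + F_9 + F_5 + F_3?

507

F_14 + F_11 + F_9 + F_5 + F_3 = 377 + 89 + 34 + 5 + 2 = 507.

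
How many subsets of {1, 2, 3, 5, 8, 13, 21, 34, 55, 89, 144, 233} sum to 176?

Starting from the Zeckendorf form and repeatedly splitting a term F_k into F_{k−1} + F_{k−2} (when neither is already used) reaches every representation.
176 = 144+21+8+3 = 144+21+8+2+1 = 89+55+21+8+3 = 144+21+5+3+2+1 = … (5 more), for 9 in all.

9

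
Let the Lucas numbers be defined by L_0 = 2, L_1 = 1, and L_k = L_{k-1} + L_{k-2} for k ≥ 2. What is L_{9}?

76

Iterating the recurrence up to L_{5} = 11 and L_{4} = 7:
L_{6} = L_{5} + L_{4} = 11 + 7 = 18
L_{7} = L_{6} + L_{5} = 18 + 11 = 29
L_{8} = L_{7} + L_{6} = 29 + 18 = 47
L_{9} = L_{8} + L_{7} = 47 + 29 = 76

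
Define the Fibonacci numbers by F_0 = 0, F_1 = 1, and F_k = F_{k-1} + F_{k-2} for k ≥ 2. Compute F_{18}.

2584

Iterating the recurrence up to F_{11} = 89 and F_{10} = 55:
F_{12} = F_{11} + F_{10} = 89 + 55 = 144
F_{13} = F_{12} + F_{11} = 144 + 89 = 233
F_{14} = F_{13} + F_{12} = 233 + 144 = 377
F_{15} = F_{14} + F_{13} = 377 + 233 = 610
F_{16} = F_{15} + F_{14} = 610 + 377 = 987
F_{17} = F_{16} + F_{15} = 987 + 610 = 1597
F_{18} = F_{17} + F_{16} = 1597 + 987 = 2584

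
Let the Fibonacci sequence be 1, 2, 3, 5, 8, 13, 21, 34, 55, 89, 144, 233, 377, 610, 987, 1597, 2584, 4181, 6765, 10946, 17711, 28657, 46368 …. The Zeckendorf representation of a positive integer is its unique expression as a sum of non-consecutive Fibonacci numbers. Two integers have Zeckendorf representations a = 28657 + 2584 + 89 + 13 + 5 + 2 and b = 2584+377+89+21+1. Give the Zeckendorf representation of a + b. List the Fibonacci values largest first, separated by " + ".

28657 + 4181 + 987 + 377 + 144 + 55 + 21

The two numbers are 31350 and 3072, so their sum is 34422.
Repeatedly subtract the largest Fibonacci number that fits:
largest Fibonacci ≤ 34422 is 28657; 34422 − 28657 = 5765
largest Fibonacci ≤ 5765 is 4181; 5765 − 4181 = 1584
largest Fibonacci ≤ 1584 is 987; 1584 − 987 = 597
largest Fibonacci ≤ 597 is 377; 597 − 377 = 220
largest Fibonacci ≤ 220 is 144; 220 − 144 = 76
largest Fibonacci ≤ 76 is 55; 76 − 55 = 21
largest Fibonacci ≤ 21 is 21; 21 − 21 = 0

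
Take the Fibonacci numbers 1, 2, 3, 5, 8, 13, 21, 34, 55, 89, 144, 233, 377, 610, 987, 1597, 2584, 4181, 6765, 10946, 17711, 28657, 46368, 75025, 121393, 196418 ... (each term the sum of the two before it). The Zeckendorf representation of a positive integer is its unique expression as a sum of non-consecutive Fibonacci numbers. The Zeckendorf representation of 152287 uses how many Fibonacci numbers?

Greedily peel off the largest Fibonacci term at each step:
largest Fibonacci ≤ 152287 is 121393; 152287 − 121393 = 30894
largest Fibonacci ≤ 30894 is 28657; 30894 − 28657 = 2237
largest Fibonacci ≤ 2237 is 1597; 2237 − 1597 = 640
largest Fibonacci ≤ 640 is 610; 640 − 610 = 30
largest Fibonacci ≤ 30 is 21; 30 − 21 = 9
largest Fibonacci ≤ 9 is 8; 9 − 8 = 1
largest Fibonacci ≤ 1 is 1; 1 − 1 = 0
152287 = 121393 + 28657 + 1597 + 610 + 21 + 8 + 1, which has 7 terms.

7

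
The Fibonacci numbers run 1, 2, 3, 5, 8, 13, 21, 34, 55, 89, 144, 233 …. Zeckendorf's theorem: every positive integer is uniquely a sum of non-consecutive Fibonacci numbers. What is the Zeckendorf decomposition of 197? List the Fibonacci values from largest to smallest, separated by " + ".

144 + 34 + 13 + 5 + 1

Repeatedly subtract the largest Fibonacci number that fits:
144 ≤ 197 < 233, so take 144; remainder 53
34 ≤ 53 < 55, so take 34; remainder 19
13 ≤ 19 < 21, so take 13; remainder 6
5 ≤ 6 < 8, so take 5; remainder 1
1 ≤ 1 < 2, so take 1; remainder 0
So 197 = 144 + 34 + 13 + 5 + 1, with no two terms consecutive in the sequence.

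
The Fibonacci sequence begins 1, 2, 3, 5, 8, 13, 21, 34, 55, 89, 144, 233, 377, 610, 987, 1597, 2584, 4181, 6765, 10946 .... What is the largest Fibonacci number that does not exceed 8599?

6765 ≤ 8599 < 10946, so the largest Fibonacci number not exceeding 8599 is 6765.

6765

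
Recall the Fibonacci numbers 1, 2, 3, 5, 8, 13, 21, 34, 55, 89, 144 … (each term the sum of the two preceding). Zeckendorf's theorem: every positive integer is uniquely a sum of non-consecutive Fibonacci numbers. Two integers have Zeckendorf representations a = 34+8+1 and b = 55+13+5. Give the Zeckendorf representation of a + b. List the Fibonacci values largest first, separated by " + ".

The two numbers are 43 and 73, so their sum is 116.
Greedy algorithm:
116: greatest Fibonacci not exceeding it is 89, leaving 27
27: greatest Fibonacci not exceeding it is 21, leaving 6
6: greatest Fibonacci not exceeding it is 5, leaving 1
1: greatest Fibonacci not exceeding it is 1, leaving 0

89 + 21 + 5 + 1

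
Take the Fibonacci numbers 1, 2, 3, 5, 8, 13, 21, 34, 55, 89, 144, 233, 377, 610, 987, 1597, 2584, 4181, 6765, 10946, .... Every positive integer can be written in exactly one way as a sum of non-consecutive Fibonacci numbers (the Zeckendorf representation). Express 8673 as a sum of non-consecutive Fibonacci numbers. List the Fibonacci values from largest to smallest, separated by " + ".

8673: greatest Fibonacci not exceeding it is 6765, leaving 1908
1908: greatest Fibonacci not exceeding it is 1597, leaving 311
311: greatest Fibonacci not exceeding it is 233, leaving 78
78: greatest Fibonacci not exceeding it is 55, leaving 23
23: greatest Fibonacci not exceeding it is 21, leaving 2
2: greatest Fibonacci not exceeding it is 2, leaving 0
So 8673 = 6765 + 1597 + 233 + 55 + 21 + 2, with no two terms consecutive in the sequence.

6765 + 1597 + 233 + 55 + 21 + 2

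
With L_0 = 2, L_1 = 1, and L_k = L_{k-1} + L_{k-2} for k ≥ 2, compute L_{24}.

103682

Iterating the recurrence up to L_{17} = 3571 and L_{16} = 2207:
L_{18} = L_{17} + L_{16} = 3571 + 2207 = 5778
L_{19} = L_{18} + L_{17} = 5778 + 3571 = 9349
L_{20} = L_{19} + L_{18} = 9349 + 5778 = 15127
L_{21} = L_{20} + L_{19} = 15127 + 9349 = 24476
L_{22} = L_{21} + L_{20} = 24476 + 15127 = 39603
L_{23} = L_{22} + L_{21} = 39603 + 24476 = 64079
L_{24} = L_{23} + L_{22} = 64079 + 39603 = 103682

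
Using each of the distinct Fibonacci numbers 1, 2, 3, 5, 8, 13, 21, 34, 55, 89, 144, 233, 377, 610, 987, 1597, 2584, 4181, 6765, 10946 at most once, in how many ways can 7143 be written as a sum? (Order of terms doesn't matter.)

23

Each representation comes from the Zeckendorf form by replacing some F_k with F_{k−1} + F_{k−2} where possible.
7143 = 6765+377+1 = 6765+233+144+1 = 4181+2584+377+1 = … (20 more), for 23 in all.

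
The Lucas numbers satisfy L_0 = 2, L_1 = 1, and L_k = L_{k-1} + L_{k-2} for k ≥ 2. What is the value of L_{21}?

24476

Iterating the recurrence up to L_{15} = 1364 and L_{14} = 843:
L_{16} = L_{15} + L_{14} = 1364 + 843 = 2207
L_{17} = L_{16} + L_{15} = 2207 + 1364 = 3571
L_{18} = L_{17} + L_{16} = 3571 + 2207 = 5778
L_{19} = L_{18} + L_{17} = 5778 + 3571 = 9349
L_{20} = L_{19} + L_{18} = 9349 + 5778 = 15127
L_{21} = L_{20} + L_{19} = 15127 + 9349 = 24476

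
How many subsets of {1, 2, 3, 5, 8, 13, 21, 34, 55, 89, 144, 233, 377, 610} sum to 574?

12

574 = 377+144+34+13+5+1 = 377+144+34+13+3+2+1 = 377+89+55+34+13+5+1 = 377+144+34+8+5+3+2+1 = 377+89+55+34+13+3+2+1 = … (7 more), for 12 in all.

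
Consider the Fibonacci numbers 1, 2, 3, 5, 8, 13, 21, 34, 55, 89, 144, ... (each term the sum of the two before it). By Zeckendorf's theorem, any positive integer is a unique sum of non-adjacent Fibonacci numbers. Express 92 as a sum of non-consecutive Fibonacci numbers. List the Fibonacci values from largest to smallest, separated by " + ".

89 + 3

take 89 (≤ 92); 92 − 89 = 3
take 3 (≤ 3); 3 − 3 = 0
So 92 = 89 + 3, with no two terms consecutive in the sequence.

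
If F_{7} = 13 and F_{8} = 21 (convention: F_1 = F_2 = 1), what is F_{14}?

377

By the doubling identity F_{2k} = F_k(2F_{k+1} − F_k): F_{14} = 13·(2·21 − 13) = 13·29 = 377.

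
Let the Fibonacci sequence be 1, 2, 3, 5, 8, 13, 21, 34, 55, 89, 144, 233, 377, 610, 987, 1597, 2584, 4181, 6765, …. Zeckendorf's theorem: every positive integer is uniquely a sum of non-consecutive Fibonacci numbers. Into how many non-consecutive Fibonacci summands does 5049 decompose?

6

Repeatedly subtract the largest Fibonacci number that fits:
take 4181 (≤ 5049); 5049 − 4181 = 868
take 610 (≤ 868); 868 − 610 = 258
take 233 (≤ 258); 258 − 233 = 25
take 21 (≤ 25); 25 − 21 = 4
take 3 (≤ 4); 4 − 3 = 1
take 1 (≤ 1); 1 − 1 = 0
5049 = 4181 + 610 + 233 + 21 + 3 + 1, which has 6 terms.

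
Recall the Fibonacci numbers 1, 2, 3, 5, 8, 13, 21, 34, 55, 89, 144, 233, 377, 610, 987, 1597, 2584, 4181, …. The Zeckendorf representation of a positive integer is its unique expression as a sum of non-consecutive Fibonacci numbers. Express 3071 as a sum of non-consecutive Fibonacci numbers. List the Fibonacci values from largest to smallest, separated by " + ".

2584 + 377 + 89 + 21

Greedy algorithm:
2584 ≤ 3071 < 4181, so take 2584; remainder 487
377 ≤ 487 < 610, so take 377; remainder 110
89 ≤ 110 < 144, so take 89; remainder 21
21 ≤ 21 < 34, so take 21; remainder 0
So 3071 = 2584 + 377 + 89 + 21, with no two terms consecutive in the sequence.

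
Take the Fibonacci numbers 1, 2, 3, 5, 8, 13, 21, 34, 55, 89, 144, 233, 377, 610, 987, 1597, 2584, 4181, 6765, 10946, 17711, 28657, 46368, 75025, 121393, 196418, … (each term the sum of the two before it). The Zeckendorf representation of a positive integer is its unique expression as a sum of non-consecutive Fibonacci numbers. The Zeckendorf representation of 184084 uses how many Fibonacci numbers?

Repeatedly subtract the largest Fibonacci number that fits:
184084 − 121393 = 62691
62691 − 46368 = 16323
16323 − 10946 = 5377
5377 − 4181 = 1196
1196 − 987 = 209
209 − 144 = 65
65 − 55 = 10
10 − 8 = 2
2 − 2 = 0
184084 = 121393 + 46368 + 10946 + 4181 + 987 + 144 + 55 + 8 + 2, which has 9 terms.

9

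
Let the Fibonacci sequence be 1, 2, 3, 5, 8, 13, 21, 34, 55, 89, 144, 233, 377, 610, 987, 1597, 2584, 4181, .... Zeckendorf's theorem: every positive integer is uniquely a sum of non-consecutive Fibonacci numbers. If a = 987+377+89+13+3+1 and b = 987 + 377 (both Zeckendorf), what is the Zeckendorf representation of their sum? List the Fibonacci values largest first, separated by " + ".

2584 + 233 + 13 + 3 + 1

The two numbers are 1470 and 1364, so their sum is 2834.
largest Fibonacci ≤ 2834 is 2584; 2834 − 2584 = 250
largest Fibonacci ≤ 250 is 233; 250 − 233 = 17
largest Fibonacci ≤ 17 is 13; 17 − 13 = 4
largest Fibonacci ≤ 4 is 3; 4 − 3 = 1
largest Fibonacci ≤ 1 is 1; 1 − 1 = 0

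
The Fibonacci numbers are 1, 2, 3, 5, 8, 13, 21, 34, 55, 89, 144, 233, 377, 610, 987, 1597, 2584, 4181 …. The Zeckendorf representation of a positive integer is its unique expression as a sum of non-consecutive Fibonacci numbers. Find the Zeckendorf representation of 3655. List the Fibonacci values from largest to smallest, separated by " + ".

Repeatedly subtract the largest Fibonacci number that fits:
largest Fibonacci ≤ 3655 is 2584; 3655 − 2584 = 1071
largest Fibonacci ≤ 1071 is 987; 1071 − 987 = 84
largest Fibonacci ≤ 84 is 55; 84 − 55 = 29
largest Fibonacci ≤ 29 is 21; 29 − 21 = 8
largest Fibonacci ≤ 8 is 8; 8 − 8 = 0
So 3655 = 2584 + 987 + 55 + 21 + 8, with no two terms consecutive in the sequence.

2584 + 987 + 55 + 21 + 8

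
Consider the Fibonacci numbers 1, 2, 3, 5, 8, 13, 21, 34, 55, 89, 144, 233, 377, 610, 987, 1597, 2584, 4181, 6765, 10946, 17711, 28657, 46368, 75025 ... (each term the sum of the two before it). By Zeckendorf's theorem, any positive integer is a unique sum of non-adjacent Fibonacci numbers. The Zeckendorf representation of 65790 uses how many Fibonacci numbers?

take 46368 (≤ 65790); 65790 − 46368 = 19422
take 17711 (≤ 19422); 19422 − 17711 = 1711
take 1597 (≤ 1711); 1711 − 1597 = 114
take 89 (≤ 114); 114 − 89 = 25
take 21 (≤ 25); 25 − 21 = 4
take 3 (≤ 4); 4 − 3 = 1
take 1 (≤ 1); 1 − 1 = 0
65790 = 46368 + 17711 + 1597 + 89 + 21 + 3 + 1, which has 7 terms.

7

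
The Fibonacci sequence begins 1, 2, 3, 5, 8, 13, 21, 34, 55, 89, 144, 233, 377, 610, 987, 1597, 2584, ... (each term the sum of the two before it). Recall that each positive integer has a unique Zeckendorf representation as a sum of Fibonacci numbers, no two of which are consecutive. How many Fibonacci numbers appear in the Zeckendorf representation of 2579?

Greedily peel off the largest Fibonacci term at each step:
take 1597 (≤ 2579); 2579 − 1597 = 982
take 610 (≤ 982); 982 − 610 = 372
take 233 (≤ 372); 372 − 233 = 139
take 89 (≤ 139); 139 − 89 = 50
take 34 (≤ 50); 50 − 34 = 16
take 13 (≤ 16); 16 − 13 = 3
take 3 (≤ 3); 3 − 3 = 0
2579 = 1597 + 610 + 233 + 89 + 34 + 13 + 3, which has 7 terms.

7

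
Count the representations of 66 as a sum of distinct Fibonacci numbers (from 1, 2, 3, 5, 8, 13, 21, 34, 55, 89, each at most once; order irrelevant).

Starting from the Zeckendorf form and repeatedly splitting a term F_k into F_{k−1} + F_{k−2} (when neither is already used) reaches every representation.
66 = 55+8+3 = 55+8+2+1 = 34+21+8+3 = 55+5+3+2+1 = 34+21+8+2+1 = … (2 more), for 7 in all.

7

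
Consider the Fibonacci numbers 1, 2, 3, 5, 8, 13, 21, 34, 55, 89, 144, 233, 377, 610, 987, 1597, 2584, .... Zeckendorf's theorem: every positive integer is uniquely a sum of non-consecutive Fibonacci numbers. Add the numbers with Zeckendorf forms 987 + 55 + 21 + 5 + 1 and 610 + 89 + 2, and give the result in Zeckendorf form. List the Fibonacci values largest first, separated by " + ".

The two numbers are 1069 and 701, so their sum is 1770.
Greedy algorithm:
subtract 1597 from 1770: 173 remains
subtract 144 from 173: 29 remains
subtract 21 from 29: 8 remains
subtract 8 from 8: 0 remains

1597 + 144 + 21 + 8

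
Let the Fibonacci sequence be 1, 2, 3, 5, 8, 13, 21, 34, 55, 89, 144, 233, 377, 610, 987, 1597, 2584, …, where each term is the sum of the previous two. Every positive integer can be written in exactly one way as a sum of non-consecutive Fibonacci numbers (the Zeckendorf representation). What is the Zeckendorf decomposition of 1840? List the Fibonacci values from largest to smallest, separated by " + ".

1597 ≤ 1840 < 2584, so take 1597; remainder 243
233 ≤ 243 < 377, so take 233; remainder 10
8 ≤ 10 < 13, so take 8; remainder 2
2 ≤ 2 < 3, so take 2; remainder 0
So 1840 = 1597 + 233 + 8 + 2, with no two terms consecutive in the sequence.

1597 + 233 + 8 + 2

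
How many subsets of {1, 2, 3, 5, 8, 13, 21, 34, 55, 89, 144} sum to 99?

99 = 89+8+2 = 89+5+3+2 = 55+34+8+2 = 55+34+5+3+2 = … (2 more), for 6 in all.

6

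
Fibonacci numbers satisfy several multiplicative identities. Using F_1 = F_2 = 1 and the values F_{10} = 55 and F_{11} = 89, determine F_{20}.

By the doubling identity F_{2k} = F_k(2F_{k+1} − F_k): F_{20} = 55·(2·89 − 55) = 55·123 = 6765.

6765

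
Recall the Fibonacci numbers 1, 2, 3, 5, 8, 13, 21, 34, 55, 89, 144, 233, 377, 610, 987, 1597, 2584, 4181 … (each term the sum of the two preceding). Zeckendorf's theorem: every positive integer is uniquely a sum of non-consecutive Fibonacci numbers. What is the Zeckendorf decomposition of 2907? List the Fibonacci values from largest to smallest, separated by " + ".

2907 − 2584 = 323
323 − 233 = 90
90 − 89 = 1
1 − 1 = 0
So 2907 = 2584 + 233 + 89 + 1, with no two terms consecutive in the sequence.

2584 + 233 + 89 + 1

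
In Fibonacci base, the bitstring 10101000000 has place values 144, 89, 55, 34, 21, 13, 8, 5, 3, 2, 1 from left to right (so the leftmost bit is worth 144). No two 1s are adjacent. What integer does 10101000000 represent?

220

Summing the place values of the 1 bits: 144 + 55 + 21 = 220.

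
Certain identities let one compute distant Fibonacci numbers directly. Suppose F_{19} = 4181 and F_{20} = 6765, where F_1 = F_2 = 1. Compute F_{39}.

By F_{2k+1} = F_k² + F_{k+1}²: F_{39} = 4181² + 6765² = 17480761 + 45765225 = 63245986.

63245986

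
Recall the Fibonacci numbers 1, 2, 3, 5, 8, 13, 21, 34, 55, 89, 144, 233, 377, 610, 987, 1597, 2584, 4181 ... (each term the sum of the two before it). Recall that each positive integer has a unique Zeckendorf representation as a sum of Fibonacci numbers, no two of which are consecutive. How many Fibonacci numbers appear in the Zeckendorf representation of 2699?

4

Greedily peel off the largest Fibonacci term at each step:
2699 − 2584 = 115
115 − 89 = 26
26 − 21 = 5
5 − 5 = 0
2699 = 2584 + 89 + 21 + 5, which has 4 terms.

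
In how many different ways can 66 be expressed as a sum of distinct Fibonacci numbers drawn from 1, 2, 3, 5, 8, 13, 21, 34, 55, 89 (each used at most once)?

7

Starting from the Zeckendorf form and repeatedly splitting a term F_k into F_{k−1} + F_{k−2} (when neither is already used) reaches every representation.
66 = 55+8+3 = 55+8+2+1 = 34+21+8+3 = 55+5+3+2+1 = … (3 more), for 7 in all.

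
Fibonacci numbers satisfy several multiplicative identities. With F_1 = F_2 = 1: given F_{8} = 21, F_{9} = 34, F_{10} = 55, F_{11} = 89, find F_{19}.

By the addition formula F_{m+n} = F_m F_{n+1} + F_{m−1} F_n with m=9, n=10: F_{19} = 34·89 + 21·55 = 3026 + 1155 = 4181.

4181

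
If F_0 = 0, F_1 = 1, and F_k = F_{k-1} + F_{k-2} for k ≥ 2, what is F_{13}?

233

Iterating the recurrence up to F_{6} = 8 and F_{5} = 5:
F_{7} = F_{6} + F_{5} = 8 + 5 = 13
F_{8} = F_{7} + F_{6} = 13 + 8 = 21
F_{9} = F_{8} + F_{7} = 21 + 13 = 34
F_{10} = F_{9} + F_{8} = 34 + 21 = 55
F_{11} = F_{10} + F_{9} = 55 + 34 = 89
F_{12} = F_{11} + F_{10} = 89 + 55 = 144
F_{13} = F_{12} + F_{11} = 144 + 89 = 233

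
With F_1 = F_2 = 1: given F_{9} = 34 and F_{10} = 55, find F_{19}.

By F_{2k+1} = F_k² + F_{k+1}²: F_{19} = 34² + 55² = 1156 + 3025 = 4181.

4181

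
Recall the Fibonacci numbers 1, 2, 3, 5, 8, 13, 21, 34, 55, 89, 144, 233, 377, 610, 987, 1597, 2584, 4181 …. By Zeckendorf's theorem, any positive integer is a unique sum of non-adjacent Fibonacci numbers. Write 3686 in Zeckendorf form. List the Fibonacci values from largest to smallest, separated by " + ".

2584 + 987 + 89 + 21 + 5

largest Fibonacci ≤ 3686 is 2584; 3686 − 2584 = 1102
largest Fibonacci ≤ 1102 is 987; 1102 − 987 = 115
largest Fibonacci ≤ 115 is 89; 115 − 89 = 26
largest Fibonacci ≤ 26 is 21; 26 − 21 = 5
largest Fibonacci ≤ 5 is 5; 5 − 5 = 0
So 3686 = 2584 + 987 + 89 + 21 + 5, with no two terms consecutive in the sequence.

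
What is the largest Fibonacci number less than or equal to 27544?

17711 ≤ 27544 < 28657, so the largest Fibonacci number not exceeding 27544 is 17711.

17711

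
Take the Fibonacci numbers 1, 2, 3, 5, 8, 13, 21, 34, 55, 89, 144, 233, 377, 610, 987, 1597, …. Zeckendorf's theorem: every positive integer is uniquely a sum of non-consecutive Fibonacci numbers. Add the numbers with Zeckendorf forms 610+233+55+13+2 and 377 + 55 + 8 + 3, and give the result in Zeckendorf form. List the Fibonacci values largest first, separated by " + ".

987 + 233 + 89 + 34 + 13

The two numbers are 913 and 443, so their sum is 1356.
1356: greatest Fibonacci not exceeding it is 987, leaving 369
369: greatest Fibonacci not exceeding it is 233, leaving 136
136: greatest Fibonacci not exceeding it is 89, leaving 47
47: greatest Fibonacci not exceeding it is 34, leaving 13
13: greatest Fibonacci not exceeding it is 13, leaving 0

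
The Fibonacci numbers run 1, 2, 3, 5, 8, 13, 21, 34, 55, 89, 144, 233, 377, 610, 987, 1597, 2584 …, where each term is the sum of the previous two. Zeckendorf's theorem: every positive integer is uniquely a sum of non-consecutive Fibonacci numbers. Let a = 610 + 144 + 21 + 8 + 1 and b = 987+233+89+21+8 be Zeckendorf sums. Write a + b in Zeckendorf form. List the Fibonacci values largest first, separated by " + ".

1597 + 377 + 144 + 3 + 1

The two numbers are 784 and 1338, so their sum is 2122.
Greedily peel off the largest Fibonacci term at each step:
2122 − 1597 = 525
525 − 377 = 148
148 − 144 = 4
4 − 3 = 1
1 − 1 = 0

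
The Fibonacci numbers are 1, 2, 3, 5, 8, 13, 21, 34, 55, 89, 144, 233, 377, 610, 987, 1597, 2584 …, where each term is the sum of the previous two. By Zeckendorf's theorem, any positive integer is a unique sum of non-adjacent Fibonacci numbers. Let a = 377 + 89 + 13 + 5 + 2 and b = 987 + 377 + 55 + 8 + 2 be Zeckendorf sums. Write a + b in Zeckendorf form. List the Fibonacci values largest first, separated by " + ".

1597 + 233 + 55 + 21 + 8 + 1

The two numbers are 486 and 1429, so their sum is 1915.
Repeatedly subtract the largest Fibonacci number that fits:
take 1597 (≤ 1915); 1915 − 1597 = 318
take 233 (≤ 318); 318 − 233 = 85
take 55 (≤ 85); 85 − 55 = 30
take 21 (≤ 30); 30 − 21 = 9
take 8 (≤ 9); 9 − 8 = 1
take 1 (≤ 1); 1 − 1 = 0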